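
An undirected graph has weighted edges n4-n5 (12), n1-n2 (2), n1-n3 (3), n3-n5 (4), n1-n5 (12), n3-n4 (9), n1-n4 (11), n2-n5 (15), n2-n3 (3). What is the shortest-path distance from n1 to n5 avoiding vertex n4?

Paths from n1 to n5 avoiding n4:
n1 → n3 → n2 → n5: 3 + 3 + 15 = 21
n1 → n5: 12
n1 → n2 → n5: 2 + 15 = 17
n1 → n2 → n3 → n5: 2 + 3 + 4 = 9
n1 → n3 → n5: 3 + 4 = 7
Best route has total 7.

7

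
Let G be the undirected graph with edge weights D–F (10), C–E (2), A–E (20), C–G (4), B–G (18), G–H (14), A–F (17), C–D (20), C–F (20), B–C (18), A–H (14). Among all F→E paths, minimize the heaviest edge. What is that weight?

17

Some routes from F to E:
F-A-H-G-B-C-E: max(17, 14, 14, 18, 18, 2) = 18
F-C-E: max(20, 2) = 20
F-A-H-G-C-E: max(17, 14, 14, 4, 2) = 17
F-C-B-G-H-A-E: max(20, 18, 18, 14, 14, 20) = 20
Smallest bottleneck: 17.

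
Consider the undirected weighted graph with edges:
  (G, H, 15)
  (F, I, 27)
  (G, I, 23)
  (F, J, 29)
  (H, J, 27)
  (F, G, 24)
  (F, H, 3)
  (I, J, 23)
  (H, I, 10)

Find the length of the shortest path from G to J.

42

Checking several routes:
G → H → F → J: 15 + 3 + 29 = 47
G → F → J: 24 + 29 = 53
G → I → J: 23 + 23 = 46
G → H → I → J: 15 + 10 + 23 = 48
G → H → J: 15 + 27 = 42
Shortest: 42.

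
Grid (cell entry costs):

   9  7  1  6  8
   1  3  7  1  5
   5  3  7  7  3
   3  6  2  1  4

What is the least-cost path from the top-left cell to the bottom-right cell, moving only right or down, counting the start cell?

29

Path r0c0 -> r1c0 -> r1c1 -> r2c1 -> r3c1 -> r3c2 -> r3c3 -> r3c4: 9 + 1 + 3 + 3 + 6 + 2 + 1 + 4 = 29.
(Top row then right column would cost 43.)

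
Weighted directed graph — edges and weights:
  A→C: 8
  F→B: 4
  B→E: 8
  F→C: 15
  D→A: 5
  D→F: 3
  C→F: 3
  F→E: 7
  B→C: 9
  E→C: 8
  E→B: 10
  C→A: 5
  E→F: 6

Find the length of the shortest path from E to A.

13

Candidate routes:
E -> C -> A: 8 + 5 = 13
E -> F -> B -> C -> A: 6 + 4 + 9 + 5 = 24
E -> B -> C -> A: 10 + 9 + 5 = 24
E -> F -> C -> A: 6 + 15 + 5 = 26
Best route has total 13.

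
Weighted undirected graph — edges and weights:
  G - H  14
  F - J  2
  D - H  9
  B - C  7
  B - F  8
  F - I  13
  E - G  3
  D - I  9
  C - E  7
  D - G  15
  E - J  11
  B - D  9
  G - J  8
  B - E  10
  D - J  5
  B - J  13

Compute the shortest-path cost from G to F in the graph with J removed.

21

A few of the G→F routes:
G → D → I → F: 15 + 9 + 13 = 37
G → E → B → F: 3 + 10 + 8 = 21
G → E → C → B → F: 3 + 7 + 7 + 8 = 25
G → H → D → B → F: 14 + 9 + 9 + 8 = 40
G → D → B → F: 15 + 9 + 8 = 32
The minimum is 21.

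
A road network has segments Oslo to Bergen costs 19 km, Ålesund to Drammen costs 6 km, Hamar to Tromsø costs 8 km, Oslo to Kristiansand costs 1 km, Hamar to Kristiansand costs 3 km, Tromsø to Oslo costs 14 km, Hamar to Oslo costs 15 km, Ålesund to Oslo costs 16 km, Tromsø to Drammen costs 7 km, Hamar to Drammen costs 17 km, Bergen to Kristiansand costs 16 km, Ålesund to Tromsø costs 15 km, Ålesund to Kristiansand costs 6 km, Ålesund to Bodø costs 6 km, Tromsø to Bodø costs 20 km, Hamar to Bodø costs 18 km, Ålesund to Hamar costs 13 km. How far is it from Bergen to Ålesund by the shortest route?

22

Some routes from Bergen to Ålesund:
Bergen → Oslo → Kristiansand → Ålesund: 19 + 1 + 6 = 26
Bergen → Kristiansand → Oslo → Ålesund: 16 + 1 + 16 = 33
Bergen → Kristiansand → Ålesund: 16 + 6 = 22
Bergen → Kristiansand → Hamar → Ålesund: 16 + 3 + 13 = 32
Shortest: 22 km.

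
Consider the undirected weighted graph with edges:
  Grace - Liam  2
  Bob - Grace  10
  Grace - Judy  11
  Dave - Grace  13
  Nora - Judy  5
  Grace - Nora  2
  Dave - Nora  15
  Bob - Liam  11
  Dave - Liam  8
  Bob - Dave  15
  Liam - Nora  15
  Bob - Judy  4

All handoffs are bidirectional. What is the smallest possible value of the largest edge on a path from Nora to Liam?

Comparing a few candidate routes:
Nora - Grace - Bob - Liam: max(2, 10, 11) = 11
Nora - Judy - Grace - Bob - Liam: max(5, 11, 10, 11) = 11
Nora - Judy - Grace - Liam: max(5, 11, 2) = 11
Nora - Judy - Bob - Grace - Liam: max(5, 4, 10, 2) = 10
Nora - Judy - Bob - Liam: max(5, 4, 11) = 11
Nora - Grace - Liam: max(2, 2) = 2
Smallest bottleneck: 2.

2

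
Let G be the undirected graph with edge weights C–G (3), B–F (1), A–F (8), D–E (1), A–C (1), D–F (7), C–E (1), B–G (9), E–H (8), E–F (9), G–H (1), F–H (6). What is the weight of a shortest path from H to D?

A few of the H→D routes:
H-F-E-D: 6 + 9 + 1 = 16
H-E-D: 8 + 1 = 9
H-G-C-E-D: 1 + 3 + 1 + 1 = 6
H-F-D: 6 + 7 = 13
H-F-A-C-E-D: 6 + 8 + 1 + 1 + 1 = 17
Shortest: 6.

6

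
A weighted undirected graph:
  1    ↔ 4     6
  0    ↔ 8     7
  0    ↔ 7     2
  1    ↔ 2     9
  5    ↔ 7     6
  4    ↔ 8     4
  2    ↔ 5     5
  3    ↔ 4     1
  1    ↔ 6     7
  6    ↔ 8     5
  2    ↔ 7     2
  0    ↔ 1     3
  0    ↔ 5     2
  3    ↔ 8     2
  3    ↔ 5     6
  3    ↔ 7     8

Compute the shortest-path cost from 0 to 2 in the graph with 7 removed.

A few of the 0→2 routes:
0→8→4→3→5→2: 7 + 4 + 1 + 6 + 5 = 23
0→1→4→3→5→2: 3 + 6 + 1 + 6 + 5 = 21
0→1→2: 3 + 9 = 12
0→5→2: 2 + 5 = 7
0→8→3→5→2: 7 + 2 + 6 + 5 = 20
Best route has total 7.

7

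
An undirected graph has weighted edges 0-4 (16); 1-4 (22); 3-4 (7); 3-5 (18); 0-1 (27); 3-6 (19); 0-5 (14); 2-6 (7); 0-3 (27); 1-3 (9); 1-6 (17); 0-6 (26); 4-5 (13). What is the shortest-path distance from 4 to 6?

26

Checking several routes:
4 - 1 - 6: 22 + 17 = 39
4 - 3 - 1 - 6: 7 + 9 + 17 = 33
4 - 3 - 6: 7 + 19 = 26
4 - 5 - 3 - 6: 13 + 18 + 19 = 50
4 - 0 - 6: 16 + 26 = 42
The minimum is 26.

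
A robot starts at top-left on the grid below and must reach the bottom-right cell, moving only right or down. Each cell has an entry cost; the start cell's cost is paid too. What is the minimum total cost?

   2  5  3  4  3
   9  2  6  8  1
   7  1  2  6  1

19

Best path: r0c0 r0c1 r0c2 r0c3 r0c4 r1c4 r2c4
Cost: 2 + 5 + 3 + 4 + 3 + 1 + 1 = 19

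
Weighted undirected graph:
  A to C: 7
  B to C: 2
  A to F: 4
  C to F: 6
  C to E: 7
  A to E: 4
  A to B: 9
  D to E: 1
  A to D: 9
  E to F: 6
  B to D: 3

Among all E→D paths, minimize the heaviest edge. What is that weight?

1

Some routes from E to D:
E -> A -> C -> B -> D: max(4, 7, 2, 3) = 7
E -> D: max(1) = 1
E -> F -> C -> B -> D: max(6, 6, 2, 3) = 6
E -> A -> F -> C -> B -> D: max(4, 4, 6, 2, 3) = 6
Smallest bottleneck: 1.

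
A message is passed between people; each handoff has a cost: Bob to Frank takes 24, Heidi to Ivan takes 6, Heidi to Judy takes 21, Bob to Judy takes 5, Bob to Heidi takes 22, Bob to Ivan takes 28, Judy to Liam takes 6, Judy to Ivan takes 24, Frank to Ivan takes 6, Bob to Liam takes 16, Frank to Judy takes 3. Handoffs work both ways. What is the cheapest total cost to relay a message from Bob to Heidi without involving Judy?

22

Paths from Bob to Heidi avoiding Judy:
Bob→Frank→Ivan→Heidi: 24 + 6 + 6 = 36
Bob→Ivan→Heidi: 28 + 6 = 34
Bob→Heidi: 22
Shortest: 22.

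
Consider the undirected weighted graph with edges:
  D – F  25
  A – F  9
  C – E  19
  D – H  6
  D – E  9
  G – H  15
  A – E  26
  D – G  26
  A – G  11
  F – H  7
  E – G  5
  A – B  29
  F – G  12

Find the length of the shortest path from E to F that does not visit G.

22

Paths from E to F avoiding G:
E -> A -> F: 26 + 9 = 35
E -> D -> H -> F: 9 + 6 + 7 = 22
E -> D -> F: 9 + 25 = 34
Shortest: 22.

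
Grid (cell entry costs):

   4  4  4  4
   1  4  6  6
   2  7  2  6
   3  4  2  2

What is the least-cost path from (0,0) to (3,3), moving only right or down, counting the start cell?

Cheapest: r0c0 r1c0 r2c0 r3c0 r3c1 r3c2 r3c3
  4 + 1 + 2 + 3 + 4 + 2 + 2 = 18

18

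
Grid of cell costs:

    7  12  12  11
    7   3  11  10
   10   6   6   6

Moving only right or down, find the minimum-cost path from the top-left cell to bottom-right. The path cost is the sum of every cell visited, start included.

35

Best path: r0c0 r1c0 r1c1 r2c1 r2c2 r2c3
Cost: 7 + 7 + 3 + 6 + 6 + 6 = 35
For comparison, the top-then-right route costs 58.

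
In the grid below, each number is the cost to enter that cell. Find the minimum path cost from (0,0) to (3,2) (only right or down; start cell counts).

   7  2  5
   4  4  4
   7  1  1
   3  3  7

22

Path (0,0) → (0,1) → (1,1) → (2,1) → (2,2) → (3,2): 7 + 2 + 4 + 1 + 1 + 7 = 22.
(Top row then right column would cost 26.)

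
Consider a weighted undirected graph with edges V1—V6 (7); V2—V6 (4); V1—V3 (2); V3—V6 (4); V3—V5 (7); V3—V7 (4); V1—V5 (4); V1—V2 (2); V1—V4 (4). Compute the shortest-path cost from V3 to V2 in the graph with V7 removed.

Checking several routes:
V3→V1→V6→V2: 2 + 7 + 4 = 13
V3→V6→V2: 4 + 4 = 8
V3→V5→V1→V2: 7 + 4 + 2 = 13
V3→V1→V2: 2 + 2 = 4
Shortest: 4.

4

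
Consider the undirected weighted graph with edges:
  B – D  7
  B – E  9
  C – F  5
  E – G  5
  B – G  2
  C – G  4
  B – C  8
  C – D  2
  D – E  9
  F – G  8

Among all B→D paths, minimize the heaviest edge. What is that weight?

Checking several routes:
B -> C -> F -> G -> E -> D: max(8, 5, 8, 5, 9) = 9
B -> D: max(7) = 7
B -> G -> C -> D: max(2, 4, 2) = 4
B -> G -> F -> C -> D: max(2, 8, 5, 2) = 8
B -> C -> G -> E -> D: max(8, 4, 5, 9) = 9
B -> C -> D: max(8, 2) = 8
The minimum achievable maximum is 4.

4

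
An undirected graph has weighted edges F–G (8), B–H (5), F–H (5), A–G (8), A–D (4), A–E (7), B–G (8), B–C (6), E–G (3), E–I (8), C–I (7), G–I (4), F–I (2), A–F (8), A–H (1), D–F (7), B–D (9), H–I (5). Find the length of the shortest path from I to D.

9

Checking several routes:
I -> F -> H -> A -> D: 2 + 5 + 1 + 4 = 12
I -> F -> D: 2 + 7 = 9
I -> H -> A -> D: 5 + 1 + 4 = 10
Best route has total 9.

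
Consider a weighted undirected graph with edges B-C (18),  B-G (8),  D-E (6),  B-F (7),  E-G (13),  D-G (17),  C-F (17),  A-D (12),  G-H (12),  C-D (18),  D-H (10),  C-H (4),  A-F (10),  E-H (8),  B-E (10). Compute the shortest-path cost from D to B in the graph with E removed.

Some routes from D to B avoiding E:
D → A → F → B: 12 + 10 + 7 = 29
D → H → G → B: 10 + 12 + 8 = 30
D → H → C → B: 10 + 4 + 18 = 32
D → G → B: 17 + 8 = 25
D → C → B: 18 + 18 = 36
The minimum is 25.

25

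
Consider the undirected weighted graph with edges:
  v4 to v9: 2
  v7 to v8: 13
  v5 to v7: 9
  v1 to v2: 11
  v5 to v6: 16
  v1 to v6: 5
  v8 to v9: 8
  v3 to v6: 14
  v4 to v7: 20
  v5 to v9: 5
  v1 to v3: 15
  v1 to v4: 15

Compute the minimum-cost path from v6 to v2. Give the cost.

Some routes from v6 to v2:
v6 -> v3 -> v1 -> v2: 14 + 15 + 11 = 40
v6 -> v5 -> v7 -> v8 -> v9 -> v4 -> v1 -> v2: 16 + 9 + 13 + 8 + 2 + 15 + 11 = 74
v6 -> v5 -> v9 -> v4 -> v1 -> v2: 16 + 5 + 2 + 15 + 11 = 49
v6 -> v5 -> v7 -> v4 -> v1 -> v2: 16 + 9 + 20 + 15 + 11 = 71
v6 -> v1 -> v2: 5 + 11 = 16
Shortest: 16.

16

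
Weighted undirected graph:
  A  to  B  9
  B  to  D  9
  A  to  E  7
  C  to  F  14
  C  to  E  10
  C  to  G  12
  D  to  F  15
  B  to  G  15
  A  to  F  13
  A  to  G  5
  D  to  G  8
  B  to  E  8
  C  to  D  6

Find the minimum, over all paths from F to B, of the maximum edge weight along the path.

13

Comparing a few candidate routes:
F→A→G→D→C→E→B: max(13, 5, 8, 6, 10, 8) = 13
F→A→G→C→D→B: max(13, 5, 12, 6, 9) = 13
F→A→B: max(13, 9) = 13
F→A→G→D→B: max(13, 5, 8, 9) = 13
The minimum achievable maximum is 13.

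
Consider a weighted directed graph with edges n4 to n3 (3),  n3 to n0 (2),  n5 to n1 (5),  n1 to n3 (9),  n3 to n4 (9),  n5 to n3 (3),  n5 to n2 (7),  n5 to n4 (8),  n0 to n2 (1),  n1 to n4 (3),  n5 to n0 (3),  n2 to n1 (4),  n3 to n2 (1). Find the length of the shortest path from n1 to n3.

6

Routes from n1 to n3:
n1 - n4 - n3: 3 + 3 = 6
n1 - n3: 9
Shortest: 6.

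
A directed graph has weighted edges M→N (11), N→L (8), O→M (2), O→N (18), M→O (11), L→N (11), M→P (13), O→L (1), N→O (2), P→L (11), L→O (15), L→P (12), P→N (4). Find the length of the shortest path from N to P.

Candidate routes:
N → O → L → P: 2 + 1 + 12 = 15
N → L → P: 8 + 12 = 20
N → O → M → P: 2 + 2 + 13 = 17
N → L → O → M → P: 8 + 15 + 2 + 13 = 38
The minimum is 15.

15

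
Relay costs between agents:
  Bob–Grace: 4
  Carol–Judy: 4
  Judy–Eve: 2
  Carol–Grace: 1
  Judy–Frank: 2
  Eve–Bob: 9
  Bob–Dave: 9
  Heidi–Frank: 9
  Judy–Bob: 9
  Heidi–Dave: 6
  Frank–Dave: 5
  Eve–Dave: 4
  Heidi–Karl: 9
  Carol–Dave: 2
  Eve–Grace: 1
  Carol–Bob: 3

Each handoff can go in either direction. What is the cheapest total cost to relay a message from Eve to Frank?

Checking several routes:
Eve → Judy → Frank: 2 + 2 = 4
Eve → Grace → Carol → Dave → Frank: 1 + 1 + 2 + 5 = 9
Eve → Grace → Carol → Judy → Frank: 1 + 1 + 4 + 2 = 8
Best route has total 4.

4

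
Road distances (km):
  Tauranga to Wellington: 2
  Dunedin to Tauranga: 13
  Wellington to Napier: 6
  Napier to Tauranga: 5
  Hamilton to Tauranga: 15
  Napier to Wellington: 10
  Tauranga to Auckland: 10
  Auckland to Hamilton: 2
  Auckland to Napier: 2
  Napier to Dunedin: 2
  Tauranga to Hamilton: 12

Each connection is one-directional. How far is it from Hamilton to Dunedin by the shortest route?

25

Paths from Hamilton to Dunedin:
Hamilton → Tauranga → Auckland → Napier → Dunedin: 15 + 10 + 2 + 2 = 29
Hamilton → Tauranga → Wellington → Napier → Dunedin: 15 + 2 + 6 + 2 = 25
Best route has total 25 km.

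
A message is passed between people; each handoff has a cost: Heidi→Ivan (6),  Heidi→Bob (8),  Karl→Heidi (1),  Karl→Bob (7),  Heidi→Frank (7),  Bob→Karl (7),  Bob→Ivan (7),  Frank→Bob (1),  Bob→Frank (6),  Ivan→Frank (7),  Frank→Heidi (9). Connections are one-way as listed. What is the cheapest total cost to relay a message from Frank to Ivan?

8

Routes from Frank to Ivan:
Frank - Bob - Ivan: 1 + 7 = 8
Frank - Heidi - Bob - Ivan: 9 + 8 + 7 = 24
Frank - Heidi - Ivan: 9 + 6 = 15
Frank - Bob - Karl - Heidi - Ivan: 1 + 7 + 1 + 6 = 15
Shortest: 8.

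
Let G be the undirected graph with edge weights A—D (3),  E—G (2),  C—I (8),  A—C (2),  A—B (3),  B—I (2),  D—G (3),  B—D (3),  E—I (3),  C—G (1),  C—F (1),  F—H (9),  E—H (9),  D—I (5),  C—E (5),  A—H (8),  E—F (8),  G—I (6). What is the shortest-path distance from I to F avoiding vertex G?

8

Some routes from I to F avoiding G:
I→E→C→F: 3 + 5 + 1 = 9
I→B→A→C→F: 2 + 3 + 2 + 1 = 8
I→C→F: 8 + 1 = 9
Shortest: 8.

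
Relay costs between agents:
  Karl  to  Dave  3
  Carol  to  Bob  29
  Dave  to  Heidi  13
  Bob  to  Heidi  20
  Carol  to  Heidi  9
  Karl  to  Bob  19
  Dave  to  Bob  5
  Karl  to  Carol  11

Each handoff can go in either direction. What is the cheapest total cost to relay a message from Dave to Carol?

14

A few of the Dave→Carol routes:
Dave - Karl - Carol: 3 + 11 = 14
Dave - Heidi - Carol: 13 + 9 = 22
Dave - Bob - Heidi - Carol: 5 + 20 + 9 = 34
Dave - Bob - Carol: 5 + 29 = 34
Dave - Bob - Karl - Carol: 5 + 19 + 11 = 35
Shortest: 14.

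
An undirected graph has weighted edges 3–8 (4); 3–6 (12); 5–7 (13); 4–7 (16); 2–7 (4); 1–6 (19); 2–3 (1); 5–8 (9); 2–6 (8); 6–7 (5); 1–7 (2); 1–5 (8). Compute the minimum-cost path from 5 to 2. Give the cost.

14

Comparing a few candidate routes:
5 → 8 → 3 → 2: 9 + 4 + 1 = 14
5 → 1 → 7 → 2: 8 + 2 + 4 = 14
5 → 1 → 7 → 6 → 2: 8 + 2 + 5 + 8 = 23
5 → 7 → 2: 13 + 4 = 17
The minimum is 14.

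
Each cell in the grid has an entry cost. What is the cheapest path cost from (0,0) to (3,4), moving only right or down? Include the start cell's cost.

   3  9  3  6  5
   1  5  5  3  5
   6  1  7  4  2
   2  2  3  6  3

One optimal route is r0c0 -> r1c0 -> r1c1 -> r2c1 -> r3c1 -> r3c2 -> r3c3 -> r3c4.
Its cost is 3 + 1 + 5 + 1 + 2 + 3 + 6 + 3 = 24.

24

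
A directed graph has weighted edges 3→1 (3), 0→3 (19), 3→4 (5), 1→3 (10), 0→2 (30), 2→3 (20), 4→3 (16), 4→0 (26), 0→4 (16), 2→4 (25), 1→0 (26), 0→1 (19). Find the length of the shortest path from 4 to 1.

Candidate routes:
4-0-1: 26 + 19 = 45
4-3-1: 16 + 3 = 19
4-0-2-3-1: 26 + 30 + 20 + 3 = 79
4-0-3-1: 26 + 19 + 3 = 48
Shortest: 19.

19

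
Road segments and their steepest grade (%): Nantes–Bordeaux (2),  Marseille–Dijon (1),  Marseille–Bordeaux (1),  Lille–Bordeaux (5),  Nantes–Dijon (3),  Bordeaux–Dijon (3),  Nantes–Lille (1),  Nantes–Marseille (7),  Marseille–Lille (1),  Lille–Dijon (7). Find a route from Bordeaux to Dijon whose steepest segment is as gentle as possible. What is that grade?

Comparing a few candidate routes:
Bordeaux-Nantes-Lille-Marseille-Dijon: max(2, 1, 1, 1) = 2
Bordeaux-Lille-Nantes-Dijon: max(5, 1, 3) = 5
Bordeaux-Nantes-Dijon: max(2, 3) = 3
Bordeaux-Marseille-Dijon: max(1, 1) = 1
Bordeaux-Marseille-Lille-Nantes-Dijon: max(1, 1, 1, 3) = 3
Bordeaux-Dijon: max(3) = 3
Best route has worst link 1%.

1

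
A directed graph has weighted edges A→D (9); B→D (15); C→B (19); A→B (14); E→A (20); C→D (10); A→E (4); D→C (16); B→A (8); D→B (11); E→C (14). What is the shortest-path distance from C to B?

Paths from C to B:
C→D→B: 10 + 11 = 21
C→B: 19
Best route has total 19.

19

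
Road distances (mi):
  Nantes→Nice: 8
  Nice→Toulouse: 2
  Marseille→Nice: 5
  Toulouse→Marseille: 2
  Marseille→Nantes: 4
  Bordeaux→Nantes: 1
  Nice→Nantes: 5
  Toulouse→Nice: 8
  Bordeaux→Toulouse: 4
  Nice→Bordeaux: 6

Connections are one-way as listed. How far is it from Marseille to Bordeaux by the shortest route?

11

Candidate routes:
Marseille -> Nice -> Bordeaux: 5 + 6 = 11
Marseille -> Nantes -> Nice -> Bordeaux: 4 + 8 + 6 = 18
Best route has total 11 mi.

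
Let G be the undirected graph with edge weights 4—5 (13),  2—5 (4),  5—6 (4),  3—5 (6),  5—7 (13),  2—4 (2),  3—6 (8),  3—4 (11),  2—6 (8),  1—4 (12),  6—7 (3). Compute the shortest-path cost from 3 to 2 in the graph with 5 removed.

Candidate routes:
3 -> 4 -> 2: 11 + 2 = 13
3 -> 6 -> 2: 8 + 8 = 16
Shortest: 13.

13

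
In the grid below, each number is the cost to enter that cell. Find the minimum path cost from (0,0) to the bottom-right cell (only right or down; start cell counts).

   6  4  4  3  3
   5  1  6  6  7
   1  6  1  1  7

26

Best path: (0,0) -> (0,1) -> (1,1) -> (1,2) -> (2,2) -> (2,3) -> (2,4)
Cost: 6 + 4 + 1 + 6 + 1 + 1 + 7 = 26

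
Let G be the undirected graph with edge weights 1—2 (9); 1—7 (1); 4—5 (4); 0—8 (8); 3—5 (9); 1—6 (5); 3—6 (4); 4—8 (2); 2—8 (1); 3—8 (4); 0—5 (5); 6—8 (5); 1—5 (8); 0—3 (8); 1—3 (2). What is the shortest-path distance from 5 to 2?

A few of the 5→2 routes:
5→3→8→2: 9 + 4 + 1 = 14
5→0→3→8→2: 5 + 8 + 4 + 1 = 18
5→1→2: 8 + 9 = 17
5→1→3→8→2: 8 + 2 + 4 + 1 = 15
5→0→8→2: 5 + 8 + 1 = 14
5→4→8→2: 4 + 2 + 1 = 7
The minimum is 7.

7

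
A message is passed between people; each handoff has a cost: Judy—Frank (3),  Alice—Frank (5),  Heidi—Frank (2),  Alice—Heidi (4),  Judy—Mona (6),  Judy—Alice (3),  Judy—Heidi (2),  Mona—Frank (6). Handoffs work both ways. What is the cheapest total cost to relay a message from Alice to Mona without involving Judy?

Candidate routes:
Alice → Heidi → Frank → Mona: 4 + 2 + 6 = 12
Alice → Frank → Mona: 5 + 6 = 11
Best route has total 11.

11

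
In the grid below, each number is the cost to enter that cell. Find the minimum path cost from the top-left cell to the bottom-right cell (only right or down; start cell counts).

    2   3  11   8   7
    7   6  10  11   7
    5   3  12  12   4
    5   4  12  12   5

47

Path (0,0)→(0,1)→(0,2)→(0,3)→(0,4)→(1,4)→(2,4)→(3,4): 2 + 3 + 11 + 8 + 7 + 7 + 4 + 5 = 47.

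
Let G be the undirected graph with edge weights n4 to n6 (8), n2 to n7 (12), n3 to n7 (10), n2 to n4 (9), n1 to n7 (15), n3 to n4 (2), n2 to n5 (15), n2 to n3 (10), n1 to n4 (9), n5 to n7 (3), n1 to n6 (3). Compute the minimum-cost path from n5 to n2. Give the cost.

15

A few of the n5→n2 routes:
n5 - n2: 15
n5 - n7 - n2: 3 + 12 = 15
n5 - n7 - n3 - n2: 3 + 10 + 10 = 23
Shortest: 15.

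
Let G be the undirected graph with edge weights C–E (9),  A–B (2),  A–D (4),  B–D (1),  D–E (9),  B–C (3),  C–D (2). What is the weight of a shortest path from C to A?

5

A few of the C→A routes:
C -> B -> D -> A: 3 + 1 + 4 = 8
C -> D -> B -> A: 2 + 1 + 2 = 5
C -> D -> A: 2 + 4 = 6
C -> B -> A: 3 + 2 = 5
The minimum is 5.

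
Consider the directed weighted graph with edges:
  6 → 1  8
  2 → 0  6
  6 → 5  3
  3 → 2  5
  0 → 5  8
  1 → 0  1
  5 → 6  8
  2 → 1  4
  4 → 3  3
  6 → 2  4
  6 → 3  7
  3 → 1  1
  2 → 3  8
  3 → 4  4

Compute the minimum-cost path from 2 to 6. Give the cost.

Candidate routes:
2-0-5-6: 6 + 8 + 8 = 22
2-3-1-0-5-6: 8 + 1 + 1 + 8 + 8 = 26
2-1-0-5-6: 4 + 1 + 8 + 8 = 21
Best route has total 21.

21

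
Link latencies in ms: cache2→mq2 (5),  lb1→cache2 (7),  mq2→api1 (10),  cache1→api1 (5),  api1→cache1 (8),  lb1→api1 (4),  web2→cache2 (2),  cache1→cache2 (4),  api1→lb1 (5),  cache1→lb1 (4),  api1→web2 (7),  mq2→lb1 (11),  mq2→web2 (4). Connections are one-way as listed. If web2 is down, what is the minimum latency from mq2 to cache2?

18

Routes from mq2 to cache2 avoiding web2:
mq2-api1-cache1-cache2: 10 + 8 + 4 = 22
mq2-api1-cache1-lb1-cache2: 10 + 8 + 4 + 7 = 29
mq2-lb1-cache2: 11 + 7 = 18
mq2-lb1-api1-cache1-cache2: 11 + 4 + 8 + 4 = 27
mq2-api1-lb1-cache2: 10 + 5 + 7 = 22
The minimum is 18 ms.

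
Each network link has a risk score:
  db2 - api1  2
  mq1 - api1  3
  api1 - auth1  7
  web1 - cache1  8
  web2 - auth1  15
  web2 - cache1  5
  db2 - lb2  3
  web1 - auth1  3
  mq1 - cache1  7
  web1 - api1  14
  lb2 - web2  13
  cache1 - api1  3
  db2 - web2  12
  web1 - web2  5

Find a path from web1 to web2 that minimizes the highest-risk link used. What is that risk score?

Checking several routes:
web1→web2: max(5) = 5
web1→auth1→api1→cache1→web2: max(3, 7, 3, 5) = 7
web1→auth1→api1→mq1→cache1→web2: max(3, 7, 3, 7, 5) = 7
web1→cache1→web2: max(8, 5) = 8
web1→cache1→mq1→api1→db2→web2: max(8, 7, 3, 2, 12) = 12
Smallest bottleneck: 5.

5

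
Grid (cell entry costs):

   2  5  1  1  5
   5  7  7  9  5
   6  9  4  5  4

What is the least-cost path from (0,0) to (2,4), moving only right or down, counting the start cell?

Path r0c0 → r0c1 → r0c2 → r0c3 → r0c4 → r1c4 → r2c4: 2 + 5 + 1 + 1 + 5 + 5 + 4 = 23.

23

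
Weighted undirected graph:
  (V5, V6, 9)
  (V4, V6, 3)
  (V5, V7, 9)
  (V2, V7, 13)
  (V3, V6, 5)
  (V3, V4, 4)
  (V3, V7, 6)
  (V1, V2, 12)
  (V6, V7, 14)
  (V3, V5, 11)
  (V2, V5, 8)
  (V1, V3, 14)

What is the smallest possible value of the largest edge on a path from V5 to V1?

12

Some routes from V5 to V1:
V5-V7-V2-V1: max(9, 13, 12) = 13
V5-V2-V1: max(8, 12) = 12
V5-V6-V3-V7-V2-V1: max(9, 5, 6, 13, 12) = 13
V5-V6-V4-V3-V7-V2-V1: max(9, 3, 4, 6, 13, 12) = 13
Smallest bottleneck: 12.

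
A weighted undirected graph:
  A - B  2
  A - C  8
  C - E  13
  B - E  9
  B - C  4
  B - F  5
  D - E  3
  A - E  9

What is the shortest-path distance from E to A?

9

Candidate routes:
E-B-A: 9 + 2 = 11
E-A: 9
E-C-A: 13 + 8 = 21
E-C-B-A: 13 + 4 + 2 = 19
E-B-C-A: 9 + 4 + 8 = 21
The minimum is 9.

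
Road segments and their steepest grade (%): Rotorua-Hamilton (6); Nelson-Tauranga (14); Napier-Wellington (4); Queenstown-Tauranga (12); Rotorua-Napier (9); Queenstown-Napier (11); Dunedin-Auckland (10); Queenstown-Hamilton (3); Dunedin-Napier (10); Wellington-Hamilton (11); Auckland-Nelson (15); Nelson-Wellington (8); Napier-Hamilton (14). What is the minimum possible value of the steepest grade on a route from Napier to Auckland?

Checking several routes:
Napier→Dunedin→Auckland: max(10, 10) = 10
Napier→Hamilton→Queenstown→Tauranga→Nelson→Auckland: max(14, 3, 12, 14, 15) = 15
Napier→Hamilton→Wellington→Nelson→Auckland: max(14, 11, 8, 15) = 15
Best route has worst link 10%.

10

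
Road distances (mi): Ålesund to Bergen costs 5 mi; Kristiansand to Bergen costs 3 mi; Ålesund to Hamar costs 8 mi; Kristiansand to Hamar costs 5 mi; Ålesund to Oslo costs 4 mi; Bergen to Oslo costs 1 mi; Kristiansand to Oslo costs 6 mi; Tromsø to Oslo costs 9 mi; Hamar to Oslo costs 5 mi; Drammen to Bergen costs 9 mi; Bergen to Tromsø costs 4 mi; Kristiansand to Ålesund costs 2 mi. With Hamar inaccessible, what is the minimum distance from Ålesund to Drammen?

Some routes from Ålesund to Drammen avoiding Hamar:
Ålesund → Bergen → Drammen: 5 + 9 = 14
Ålesund → Oslo → Bergen → Drammen: 4 + 1 + 9 = 14
Ålesund → Kristiansand → Bergen → Drammen: 2 + 3 + 9 = 14
Ålesund → Oslo → Kristiansand → Bergen → Drammen: 4 + 6 + 3 + 9 = 22
Ålesund → Kristiansand → Oslo → Bergen → Drammen: 2 + 6 + 1 + 9 = 18
Ålesund → Oslo → Tromsø → Bergen → Drammen: 4 + 9 + 4 + 9 = 26
Best route has total 14 mi.

14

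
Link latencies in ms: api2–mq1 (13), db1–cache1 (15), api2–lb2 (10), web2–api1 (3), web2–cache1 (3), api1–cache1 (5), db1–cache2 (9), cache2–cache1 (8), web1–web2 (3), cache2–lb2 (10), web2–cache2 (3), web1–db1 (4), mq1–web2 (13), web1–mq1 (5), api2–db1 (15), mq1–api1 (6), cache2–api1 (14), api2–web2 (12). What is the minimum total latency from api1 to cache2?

6

A few of the api1→cache2 routes:
api1 -> cache1 -> web2 -> cache2: 5 + 3 + 3 = 11
api1 -> web2 -> cache2: 3 + 3 = 6
api1 -> cache1 -> cache2: 5 + 8 = 13
Best route has total 6 ms.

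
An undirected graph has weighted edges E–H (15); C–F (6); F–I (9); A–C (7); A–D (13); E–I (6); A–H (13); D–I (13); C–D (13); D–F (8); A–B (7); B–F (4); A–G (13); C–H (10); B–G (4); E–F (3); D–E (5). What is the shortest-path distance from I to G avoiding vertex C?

Some routes from I to G avoiding C:
I→E→F→B→G: 6 + 3 + 4 + 4 = 17
I→F→B→G: 9 + 4 + 4 = 17
I→E→D→F→B→G: 6 + 5 + 8 + 4 + 4 = 27
I→D→F→B→G: 13 + 8 + 4 + 4 = 29
Shortest: 17.

17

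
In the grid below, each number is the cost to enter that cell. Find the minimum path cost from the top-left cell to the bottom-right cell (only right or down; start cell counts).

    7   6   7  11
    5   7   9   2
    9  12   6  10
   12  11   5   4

Best path: [0,0]→[1,0]→[1,1]→[1,2]→[2,2]→[3,2]→[3,3]
Cost: 7 + 5 + 7 + 9 + 6 + 5 + 4 = 43
(Top row then right column would cost 47.)

43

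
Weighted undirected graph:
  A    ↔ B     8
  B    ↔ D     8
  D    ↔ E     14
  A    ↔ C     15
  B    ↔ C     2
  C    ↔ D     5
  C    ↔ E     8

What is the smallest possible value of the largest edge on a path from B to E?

Paths from B to E:
B-A-C-D-E: max(8, 15, 5, 14) = 15
B-C-E: max(2, 8) = 8
B-A-C-E: max(8, 15, 8) = 15
B-D-E: max(8, 14) = 14
B-C-D-E: max(2, 5, 14) = 14
B-D-C-E: max(8, 5, 8) = 8
Best route has worst link 8.

8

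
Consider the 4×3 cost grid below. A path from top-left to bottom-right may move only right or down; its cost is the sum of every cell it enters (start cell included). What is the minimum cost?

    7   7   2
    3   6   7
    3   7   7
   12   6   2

28

Path [0,0] -> [1,0] -> [2,0] -> [2,1] -> [3,1] -> [3,2]: 7 + 3 + 3 + 7 + 6 + 2 = 28.
(Top row then right column would cost 32.)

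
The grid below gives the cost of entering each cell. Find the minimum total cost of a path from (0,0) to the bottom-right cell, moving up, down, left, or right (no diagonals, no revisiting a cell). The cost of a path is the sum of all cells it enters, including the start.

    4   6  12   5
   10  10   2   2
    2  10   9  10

Take (0,0)→(0,1)→(1,1)→(1,2)→(1,3)→(2,3) for a total of 4 + 6 + 10 + 2 + 2 + 10 = 34.

34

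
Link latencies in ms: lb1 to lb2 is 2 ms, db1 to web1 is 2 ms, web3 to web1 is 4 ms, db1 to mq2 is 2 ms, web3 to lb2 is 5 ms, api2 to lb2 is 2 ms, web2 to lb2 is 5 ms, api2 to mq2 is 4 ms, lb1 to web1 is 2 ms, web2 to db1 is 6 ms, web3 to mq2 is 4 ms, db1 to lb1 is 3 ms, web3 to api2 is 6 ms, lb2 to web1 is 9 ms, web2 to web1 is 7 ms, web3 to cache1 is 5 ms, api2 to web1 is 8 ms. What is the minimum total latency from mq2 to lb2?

6

Checking several routes:
mq2 → db1 → lb1 → lb2: 2 + 3 + 2 = 7
mq2 → api2 → lb2: 4 + 2 = 6
mq2 → db1 → web1 → lb1 → lb2: 2 + 2 + 2 + 2 = 8
Shortest: 6 ms.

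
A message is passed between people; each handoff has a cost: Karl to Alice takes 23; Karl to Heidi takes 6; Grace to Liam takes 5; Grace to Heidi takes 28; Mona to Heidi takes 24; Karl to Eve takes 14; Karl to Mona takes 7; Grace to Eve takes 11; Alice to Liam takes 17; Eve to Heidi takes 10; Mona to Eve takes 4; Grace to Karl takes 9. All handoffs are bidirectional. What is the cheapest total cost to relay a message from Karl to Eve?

A few of the Karl→Eve routes:
Karl-Heidi-Eve: 6 + 10 = 16
Karl-Eve: 14
Karl-Grace-Eve: 9 + 11 = 20
Karl-Mona-Eve: 7 + 4 = 11
The minimum is 11.

11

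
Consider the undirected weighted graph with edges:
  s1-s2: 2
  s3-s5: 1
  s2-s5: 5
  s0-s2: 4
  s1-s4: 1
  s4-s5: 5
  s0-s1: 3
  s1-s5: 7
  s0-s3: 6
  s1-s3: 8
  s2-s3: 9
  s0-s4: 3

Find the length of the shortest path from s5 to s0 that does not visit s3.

8

A few of the s5→s0 routes:
s5-s2-s1-s4-s0: 5 + 2 + 1 + 3 = 11
s5-s4-s0: 5 + 3 = 8
s5-s4-s1-s0: 5 + 1 + 3 = 9
s5-s1-s0: 7 + 3 = 10
s5-s2-s0: 5 + 4 = 9
s5-s2-s1-s0: 5 + 2 + 3 = 10
The minimum is 8.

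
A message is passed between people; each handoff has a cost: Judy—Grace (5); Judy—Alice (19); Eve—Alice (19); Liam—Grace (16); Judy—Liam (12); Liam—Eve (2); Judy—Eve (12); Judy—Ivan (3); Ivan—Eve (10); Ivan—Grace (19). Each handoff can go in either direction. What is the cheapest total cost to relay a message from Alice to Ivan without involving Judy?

Paths from Alice to Ivan avoiding Judy:
Alice-Eve-Liam-Grace-Ivan: 19 + 2 + 16 + 19 = 56
Alice-Eve-Ivan: 19 + 10 = 29
The minimum is 29.

29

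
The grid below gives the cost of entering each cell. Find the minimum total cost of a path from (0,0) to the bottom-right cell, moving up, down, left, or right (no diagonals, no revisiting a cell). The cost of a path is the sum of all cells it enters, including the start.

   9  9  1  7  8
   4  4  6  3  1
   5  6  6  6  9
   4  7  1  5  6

41

Best path: [0,0] -> [1,0] -> [1,1] -> [1,2] -> [2,2] -> [3,2] -> [3,3] -> [3,4]
Cost: 9 + 4 + 4 + 6 + 6 + 1 + 5 + 6 = 41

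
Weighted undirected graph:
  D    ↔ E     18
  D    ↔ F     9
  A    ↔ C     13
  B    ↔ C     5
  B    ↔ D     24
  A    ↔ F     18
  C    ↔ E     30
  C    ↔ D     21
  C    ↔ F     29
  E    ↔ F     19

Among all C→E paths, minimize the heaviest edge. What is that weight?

18

A few of the C→E routes:
C→A→F→E: max(13, 18, 19) = 19
C→B→D→F→E: max(5, 24, 9, 19) = 24
C→D→F→E: max(21, 9, 19) = 21
C→D→E: max(21, 18) = 21
C→A→F→D→E: max(13, 18, 9, 18) = 18
C→B→D→E: max(5, 24, 18) = 24
The minimum achievable maximum is 18.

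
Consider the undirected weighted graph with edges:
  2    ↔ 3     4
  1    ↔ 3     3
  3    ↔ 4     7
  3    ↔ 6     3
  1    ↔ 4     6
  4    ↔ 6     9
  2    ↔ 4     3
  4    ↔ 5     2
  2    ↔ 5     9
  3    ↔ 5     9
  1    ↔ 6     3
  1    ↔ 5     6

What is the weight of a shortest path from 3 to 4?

7

A few of the 3→4 routes:
3 -> 1 -> 4: 3 + 6 = 9
3 -> 4: 7
3 -> 2 -> 4: 4 + 3 = 7
Shortest: 7.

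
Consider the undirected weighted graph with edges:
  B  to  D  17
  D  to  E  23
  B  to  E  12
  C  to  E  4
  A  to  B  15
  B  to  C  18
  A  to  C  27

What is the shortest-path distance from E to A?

27

Candidate routes:
E - C - A: 4 + 27 = 31
E - B - A: 12 + 15 = 27
E - D - B - A: 23 + 17 + 15 = 55
E - B - C - A: 12 + 18 + 27 = 57
E - C - B - A: 4 + 18 + 15 = 37
E - D - B - C - A: 23 + 17 + 18 + 27 = 85
Shortest: 27.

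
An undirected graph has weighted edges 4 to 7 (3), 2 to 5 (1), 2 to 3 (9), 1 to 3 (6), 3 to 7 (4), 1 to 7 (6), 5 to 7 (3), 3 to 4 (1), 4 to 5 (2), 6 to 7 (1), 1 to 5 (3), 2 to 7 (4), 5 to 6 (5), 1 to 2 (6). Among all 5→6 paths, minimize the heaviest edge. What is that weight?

3

Comparing a few candidate routes:
5 -> 2 -> 7 -> 6: max(1, 4, 1) = 4
5 -> 6: max(5) = 5
5 -> 7 -> 6: max(3, 1) = 3
5 -> 4 -> 3 -> 7 -> 6: max(2, 1, 4, 1) = 4
5 -> 4 -> 7 -> 6: max(2, 3, 1) = 3
Smallest bottleneck: 3.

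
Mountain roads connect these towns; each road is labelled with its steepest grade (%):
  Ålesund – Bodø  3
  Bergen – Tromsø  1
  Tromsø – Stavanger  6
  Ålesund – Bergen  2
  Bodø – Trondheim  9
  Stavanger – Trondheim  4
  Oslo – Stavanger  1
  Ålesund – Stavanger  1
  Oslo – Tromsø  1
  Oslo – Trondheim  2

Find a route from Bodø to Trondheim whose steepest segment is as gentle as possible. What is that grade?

3

Comparing a few candidate routes:
Bodø-Ålesund-Bergen-Tromsø-Oslo-Trondheim: max(3, 2, 1, 1, 2) = 3
Bodø-Ålesund-Bergen-Tromsø-Oslo-Stavanger-Trondheim: max(3, 2, 1, 1, 1, 4) = 4
Bodø-Ålesund-Stavanger-Oslo-Trondheim: max(3, 1, 1, 2) = 3
Best route has worst link 3%.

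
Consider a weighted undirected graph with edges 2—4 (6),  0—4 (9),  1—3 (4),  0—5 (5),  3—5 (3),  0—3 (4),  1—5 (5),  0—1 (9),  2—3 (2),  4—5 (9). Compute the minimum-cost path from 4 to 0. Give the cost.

9

A few of the 4→0 routes:
4 → 2 → 3 → 0: 6 + 2 + 4 = 12
4 → 5 → 0: 9 + 5 = 14
4 → 0: 9
Best route has total 9.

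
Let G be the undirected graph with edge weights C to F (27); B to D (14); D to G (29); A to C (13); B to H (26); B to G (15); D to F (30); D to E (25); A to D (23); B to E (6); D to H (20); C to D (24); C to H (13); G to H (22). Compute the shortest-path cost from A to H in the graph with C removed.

43

A few of the A→H routes:
A → D → G → H: 23 + 29 + 22 = 74
A → D → B → H: 23 + 14 + 26 = 63
A → D → B → G → H: 23 + 14 + 15 + 22 = 74
A → D → H: 23 + 20 = 43
Shortest: 43.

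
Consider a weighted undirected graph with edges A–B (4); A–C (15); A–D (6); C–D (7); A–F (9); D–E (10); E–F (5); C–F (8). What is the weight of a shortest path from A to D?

Paths from A to D:
A - D: 6
A - F - E - D: 9 + 5 + 10 = 24
A - F - C - D: 9 + 8 + 7 = 24
A - C - D: 15 + 7 = 22
A - C - F - E - D: 15 + 8 + 5 + 10 = 38
The minimum is 6.

6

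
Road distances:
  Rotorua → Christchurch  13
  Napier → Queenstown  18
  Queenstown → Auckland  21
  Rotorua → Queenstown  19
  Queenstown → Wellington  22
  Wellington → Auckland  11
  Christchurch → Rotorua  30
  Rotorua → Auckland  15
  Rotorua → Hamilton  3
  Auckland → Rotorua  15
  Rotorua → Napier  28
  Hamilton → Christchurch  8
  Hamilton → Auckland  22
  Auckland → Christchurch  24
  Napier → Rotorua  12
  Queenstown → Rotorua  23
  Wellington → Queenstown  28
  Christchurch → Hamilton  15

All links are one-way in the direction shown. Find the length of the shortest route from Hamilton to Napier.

Paths from Hamilton to Napier:
Hamilton → Auckland → Christchurch → Rotorua → Napier: 22 + 24 + 30 + 28 = 104
Hamilton → Auckland → Rotorua → Napier: 22 + 15 + 28 = 65
Hamilton → Christchurch → Rotorua → Napier: 8 + 30 + 28 = 66
Shortest: 65.

65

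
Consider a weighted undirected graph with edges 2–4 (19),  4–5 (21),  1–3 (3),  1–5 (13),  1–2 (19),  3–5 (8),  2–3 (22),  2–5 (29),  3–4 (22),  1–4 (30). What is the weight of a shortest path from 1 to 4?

25

Checking several routes:
1 - 3 - 4: 3 + 22 = 25
1 - 4: 30
1 - 5 - 3 - 4: 13 + 8 + 22 = 43
1 - 3 - 5 - 4: 3 + 8 + 21 = 32
1 - 2 - 4: 19 + 19 = 38
1 - 5 - 4: 13 + 21 = 34
Shortest: 25.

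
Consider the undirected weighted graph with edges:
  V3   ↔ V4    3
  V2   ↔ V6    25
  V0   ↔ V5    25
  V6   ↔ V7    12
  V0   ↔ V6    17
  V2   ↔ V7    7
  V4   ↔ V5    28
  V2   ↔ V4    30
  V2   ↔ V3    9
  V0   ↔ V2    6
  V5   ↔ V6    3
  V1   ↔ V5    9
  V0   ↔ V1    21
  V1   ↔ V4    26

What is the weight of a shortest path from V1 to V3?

29

Checking several routes:
V1 → V0 → V2 → V3: 21 + 6 + 9 = 36
V1 → V5 → V4 → V3: 9 + 28 + 3 = 40
V1 → V5 → V6 → V7 → V2 → V3: 9 + 3 + 12 + 7 + 9 = 40
V1 → V4 → V3: 26 + 3 = 29
Shortest: 29.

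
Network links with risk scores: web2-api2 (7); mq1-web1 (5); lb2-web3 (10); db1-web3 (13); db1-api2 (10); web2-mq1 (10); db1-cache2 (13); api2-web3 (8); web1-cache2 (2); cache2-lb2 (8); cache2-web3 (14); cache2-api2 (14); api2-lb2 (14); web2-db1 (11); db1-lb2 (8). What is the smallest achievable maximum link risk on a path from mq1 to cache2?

Checking several routes:
mq1 -> web2 -> api2 -> db1 -> lb2 -> cache2: max(10, 7, 10, 8, 8) = 10
mq1 -> web1 -> cache2: max(5, 2) = 5
mq1 -> web2 -> api2 -> web3 -> lb2 -> cache2: max(10, 7, 8, 10, 8) = 10
Smallest bottleneck: 5.

5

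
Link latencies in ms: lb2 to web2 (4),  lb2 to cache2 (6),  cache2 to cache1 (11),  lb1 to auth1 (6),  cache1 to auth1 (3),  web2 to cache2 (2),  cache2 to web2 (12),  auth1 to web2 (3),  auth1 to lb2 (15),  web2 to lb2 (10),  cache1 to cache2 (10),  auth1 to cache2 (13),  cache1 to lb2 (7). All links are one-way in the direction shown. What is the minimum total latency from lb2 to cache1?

17

Routes from lb2 to cache1:
lb2 → cache2 → cache1: 6 + 11 = 17
lb2 → web2 → cache2 → cache1: 4 + 2 + 11 = 17
Best route has total 17 ms.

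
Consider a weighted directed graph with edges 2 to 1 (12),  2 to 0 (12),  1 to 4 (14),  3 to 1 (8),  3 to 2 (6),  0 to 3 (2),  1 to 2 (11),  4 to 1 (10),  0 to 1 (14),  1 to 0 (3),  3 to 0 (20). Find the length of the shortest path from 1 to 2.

11

Routes from 1 to 2:
1 → 0 → 3 → 2: 3 + 2 + 6 = 11
1 → 2: 11
Shortest: 11.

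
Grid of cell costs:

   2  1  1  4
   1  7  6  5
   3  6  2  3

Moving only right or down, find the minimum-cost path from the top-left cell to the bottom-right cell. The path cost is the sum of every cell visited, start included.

Path (0,0) -> (0,1) -> (0,2) -> (1,2) -> (2,2) -> (2,3): 2 + 1 + 1 + 6 + 2 + 3 = 15.
(Top row then right column would cost 16.)

15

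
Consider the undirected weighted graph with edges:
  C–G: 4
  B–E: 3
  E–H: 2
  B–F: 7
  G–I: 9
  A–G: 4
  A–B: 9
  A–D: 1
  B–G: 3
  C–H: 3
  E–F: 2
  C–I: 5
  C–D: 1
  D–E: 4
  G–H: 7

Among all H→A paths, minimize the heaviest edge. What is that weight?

A few of the H→A routes:
H-C-G-B-E-D-A: max(3, 4, 3, 3, 4, 1) = 4
H-C-D-A: max(3, 1, 1) = 3
H-C-D-E-B-G-A: max(3, 1, 4, 3, 3, 4) = 4
H-E-B-G-C-D-A: max(2, 3, 3, 4, 1, 1) = 4
H-C-G-A: max(3, 4, 4) = 4
Smallest bottleneck: 3.

3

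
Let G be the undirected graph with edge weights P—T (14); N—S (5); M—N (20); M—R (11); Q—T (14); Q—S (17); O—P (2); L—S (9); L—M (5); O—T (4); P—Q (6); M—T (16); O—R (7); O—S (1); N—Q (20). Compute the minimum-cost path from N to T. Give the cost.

Checking several routes:
N -> S -> Q -> P -> O -> T: 5 + 17 + 6 + 2 + 4 = 34
N -> S -> O -> P -> Q -> T: 5 + 1 + 2 + 6 + 14 = 28
N -> S -> O -> T: 5 + 1 + 4 = 10
N -> Q -> P -> O -> T: 20 + 6 + 2 + 4 = 32
N -> S -> O -> P -> T: 5 + 1 + 2 + 14 = 22
N -> Q -> T: 20 + 14 = 34
Shortest: 10.

10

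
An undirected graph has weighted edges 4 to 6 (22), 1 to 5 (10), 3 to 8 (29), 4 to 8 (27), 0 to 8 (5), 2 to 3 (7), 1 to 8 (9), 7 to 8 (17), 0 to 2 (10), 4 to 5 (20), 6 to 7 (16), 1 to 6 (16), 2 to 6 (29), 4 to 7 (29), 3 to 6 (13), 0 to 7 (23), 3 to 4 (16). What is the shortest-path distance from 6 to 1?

16

Comparing a few candidate routes:
6→3→2→0→8→1: 13 + 7 + 10 + 5 + 9 = 44
6→3→8→1: 13 + 29 + 9 = 51
6→4→5→1: 22 + 20 + 10 = 52
6→7→8→1: 16 + 17 + 9 = 42
6→1: 16
Best route has total 16.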